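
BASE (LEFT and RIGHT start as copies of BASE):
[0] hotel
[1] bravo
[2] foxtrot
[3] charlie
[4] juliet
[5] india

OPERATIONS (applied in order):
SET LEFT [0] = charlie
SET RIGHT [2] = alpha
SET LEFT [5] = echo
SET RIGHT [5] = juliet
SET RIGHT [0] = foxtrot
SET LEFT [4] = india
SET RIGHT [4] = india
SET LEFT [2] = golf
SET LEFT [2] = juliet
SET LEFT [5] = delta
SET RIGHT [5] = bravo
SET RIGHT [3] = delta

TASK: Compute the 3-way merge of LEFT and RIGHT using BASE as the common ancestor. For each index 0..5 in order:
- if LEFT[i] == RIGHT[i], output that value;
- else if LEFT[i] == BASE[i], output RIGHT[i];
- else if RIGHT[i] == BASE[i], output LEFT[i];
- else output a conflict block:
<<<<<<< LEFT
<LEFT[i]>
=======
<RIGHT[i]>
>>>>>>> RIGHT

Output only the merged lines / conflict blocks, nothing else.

Answer: <<<<<<< LEFT
charlie
=======
foxtrot
>>>>>>> RIGHT
bravo
<<<<<<< LEFT
juliet
=======
alpha
>>>>>>> RIGHT
delta
india
<<<<<<< LEFT
delta
=======
bravo
>>>>>>> RIGHT

Derivation:
Final LEFT:  [charlie, bravo, juliet, charlie, india, delta]
Final RIGHT: [foxtrot, bravo, alpha, delta, india, bravo]
i=0: BASE=hotel L=charlie R=foxtrot all differ -> CONFLICT
i=1: L=bravo R=bravo -> agree -> bravo
i=2: BASE=foxtrot L=juliet R=alpha all differ -> CONFLICT
i=3: L=charlie=BASE, R=delta -> take RIGHT -> delta
i=4: L=india R=india -> agree -> india
i=5: BASE=india L=delta R=bravo all differ -> CONFLICT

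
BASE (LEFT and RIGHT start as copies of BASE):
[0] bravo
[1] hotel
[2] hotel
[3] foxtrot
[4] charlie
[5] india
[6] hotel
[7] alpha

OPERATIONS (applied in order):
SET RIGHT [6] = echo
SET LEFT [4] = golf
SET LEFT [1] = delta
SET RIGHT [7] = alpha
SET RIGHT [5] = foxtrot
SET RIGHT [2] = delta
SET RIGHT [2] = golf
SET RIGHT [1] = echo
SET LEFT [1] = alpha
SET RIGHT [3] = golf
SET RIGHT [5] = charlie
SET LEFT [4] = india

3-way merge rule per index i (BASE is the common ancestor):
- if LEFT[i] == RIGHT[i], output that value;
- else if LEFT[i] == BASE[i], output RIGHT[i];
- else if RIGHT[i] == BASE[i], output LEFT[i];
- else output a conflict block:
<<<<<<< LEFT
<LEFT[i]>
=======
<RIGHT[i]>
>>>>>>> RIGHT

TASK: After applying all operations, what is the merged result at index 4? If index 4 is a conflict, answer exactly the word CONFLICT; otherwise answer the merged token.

Final LEFT:  [bravo, alpha, hotel, foxtrot, india, india, hotel, alpha]
Final RIGHT: [bravo, echo, golf, golf, charlie, charlie, echo, alpha]
i=0: L=bravo R=bravo -> agree -> bravo
i=1: BASE=hotel L=alpha R=echo all differ -> CONFLICT
i=2: L=hotel=BASE, R=golf -> take RIGHT -> golf
i=3: L=foxtrot=BASE, R=golf -> take RIGHT -> golf
i=4: L=india, R=charlie=BASE -> take LEFT -> india
i=5: L=india=BASE, R=charlie -> take RIGHT -> charlie
i=6: L=hotel=BASE, R=echo -> take RIGHT -> echo
i=7: L=alpha R=alpha -> agree -> alpha
Index 4 -> india

Answer: india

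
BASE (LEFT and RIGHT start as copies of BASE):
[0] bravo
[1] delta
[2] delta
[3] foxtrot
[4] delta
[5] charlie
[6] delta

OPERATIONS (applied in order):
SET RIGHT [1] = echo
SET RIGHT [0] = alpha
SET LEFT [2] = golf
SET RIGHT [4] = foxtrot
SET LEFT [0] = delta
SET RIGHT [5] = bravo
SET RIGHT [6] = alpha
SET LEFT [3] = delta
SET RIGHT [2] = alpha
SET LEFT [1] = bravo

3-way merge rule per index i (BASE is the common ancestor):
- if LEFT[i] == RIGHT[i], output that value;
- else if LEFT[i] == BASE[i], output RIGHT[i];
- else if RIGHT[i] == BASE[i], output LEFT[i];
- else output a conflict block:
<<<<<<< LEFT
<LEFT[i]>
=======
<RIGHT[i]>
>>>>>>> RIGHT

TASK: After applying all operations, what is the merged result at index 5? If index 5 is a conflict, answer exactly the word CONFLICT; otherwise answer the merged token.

Answer: bravo

Derivation:
Final LEFT:  [delta, bravo, golf, delta, delta, charlie, delta]
Final RIGHT: [alpha, echo, alpha, foxtrot, foxtrot, bravo, alpha]
i=0: BASE=bravo L=delta R=alpha all differ -> CONFLICT
i=1: BASE=delta L=bravo R=echo all differ -> CONFLICT
i=2: BASE=delta L=golf R=alpha all differ -> CONFLICT
i=3: L=delta, R=foxtrot=BASE -> take LEFT -> delta
i=4: L=delta=BASE, R=foxtrot -> take RIGHT -> foxtrot
i=5: L=charlie=BASE, R=bravo -> take RIGHT -> bravo
i=6: L=delta=BASE, R=alpha -> take RIGHT -> alpha
Index 5 -> bravo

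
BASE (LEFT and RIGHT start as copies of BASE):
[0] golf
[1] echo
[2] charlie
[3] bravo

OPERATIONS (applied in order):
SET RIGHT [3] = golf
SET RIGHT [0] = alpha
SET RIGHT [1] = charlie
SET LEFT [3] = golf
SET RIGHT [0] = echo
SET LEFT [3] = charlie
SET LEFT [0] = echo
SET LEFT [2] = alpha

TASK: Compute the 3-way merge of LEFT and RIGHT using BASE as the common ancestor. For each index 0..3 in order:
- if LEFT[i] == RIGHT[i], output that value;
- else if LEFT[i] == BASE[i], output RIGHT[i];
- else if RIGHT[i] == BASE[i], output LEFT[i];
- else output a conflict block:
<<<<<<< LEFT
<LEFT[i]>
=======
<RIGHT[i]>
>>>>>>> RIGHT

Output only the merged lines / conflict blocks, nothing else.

Final LEFT:  [echo, echo, alpha, charlie]
Final RIGHT: [echo, charlie, charlie, golf]
i=0: L=echo R=echo -> agree -> echo
i=1: L=echo=BASE, R=charlie -> take RIGHT -> charlie
i=2: L=alpha, R=charlie=BASE -> take LEFT -> alpha
i=3: BASE=bravo L=charlie R=golf all differ -> CONFLICT

Answer: echo
charlie
alpha
<<<<<<< LEFT
charlie
=======
golf
>>>>>>> RIGHT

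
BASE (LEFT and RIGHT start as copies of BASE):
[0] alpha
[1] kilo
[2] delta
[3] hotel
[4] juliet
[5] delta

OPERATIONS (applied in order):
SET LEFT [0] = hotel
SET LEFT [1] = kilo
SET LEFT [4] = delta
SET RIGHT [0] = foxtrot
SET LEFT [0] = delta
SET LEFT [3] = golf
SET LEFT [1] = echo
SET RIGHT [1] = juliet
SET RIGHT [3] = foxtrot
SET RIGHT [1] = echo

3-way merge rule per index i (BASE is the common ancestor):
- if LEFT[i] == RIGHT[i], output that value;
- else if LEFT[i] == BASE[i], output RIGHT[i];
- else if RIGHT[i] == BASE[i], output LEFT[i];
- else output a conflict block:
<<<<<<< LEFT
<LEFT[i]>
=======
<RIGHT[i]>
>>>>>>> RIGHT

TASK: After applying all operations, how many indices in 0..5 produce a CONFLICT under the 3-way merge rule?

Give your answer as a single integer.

Answer: 2

Derivation:
Final LEFT:  [delta, echo, delta, golf, delta, delta]
Final RIGHT: [foxtrot, echo, delta, foxtrot, juliet, delta]
i=0: BASE=alpha L=delta R=foxtrot all differ -> CONFLICT
i=1: L=echo R=echo -> agree -> echo
i=2: L=delta R=delta -> agree -> delta
i=3: BASE=hotel L=golf R=foxtrot all differ -> CONFLICT
i=4: L=delta, R=juliet=BASE -> take LEFT -> delta
i=5: L=delta R=delta -> agree -> delta
Conflict count: 2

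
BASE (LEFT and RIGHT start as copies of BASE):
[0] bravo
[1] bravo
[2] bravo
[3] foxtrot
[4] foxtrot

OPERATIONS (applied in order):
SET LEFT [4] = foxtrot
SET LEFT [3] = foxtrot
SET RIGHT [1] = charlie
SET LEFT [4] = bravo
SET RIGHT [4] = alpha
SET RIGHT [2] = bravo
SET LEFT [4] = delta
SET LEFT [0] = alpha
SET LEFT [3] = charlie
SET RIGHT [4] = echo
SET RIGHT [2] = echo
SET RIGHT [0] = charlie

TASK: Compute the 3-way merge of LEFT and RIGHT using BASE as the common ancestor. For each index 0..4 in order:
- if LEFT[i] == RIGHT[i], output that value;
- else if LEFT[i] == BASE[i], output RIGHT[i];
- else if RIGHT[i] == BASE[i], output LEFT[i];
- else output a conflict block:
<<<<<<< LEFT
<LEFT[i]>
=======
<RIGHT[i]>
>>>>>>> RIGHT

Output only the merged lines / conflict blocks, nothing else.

Final LEFT:  [alpha, bravo, bravo, charlie, delta]
Final RIGHT: [charlie, charlie, echo, foxtrot, echo]
i=0: BASE=bravo L=alpha R=charlie all differ -> CONFLICT
i=1: L=bravo=BASE, R=charlie -> take RIGHT -> charlie
i=2: L=bravo=BASE, R=echo -> take RIGHT -> echo
i=3: L=charlie, R=foxtrot=BASE -> take LEFT -> charlie
i=4: BASE=foxtrot L=delta R=echo all differ -> CONFLICT

Answer: <<<<<<< LEFT
alpha
=======
charlie
>>>>>>> RIGHT
charlie
echo
charlie
<<<<<<< LEFT
delta
=======
echo
>>>>>>> RIGHT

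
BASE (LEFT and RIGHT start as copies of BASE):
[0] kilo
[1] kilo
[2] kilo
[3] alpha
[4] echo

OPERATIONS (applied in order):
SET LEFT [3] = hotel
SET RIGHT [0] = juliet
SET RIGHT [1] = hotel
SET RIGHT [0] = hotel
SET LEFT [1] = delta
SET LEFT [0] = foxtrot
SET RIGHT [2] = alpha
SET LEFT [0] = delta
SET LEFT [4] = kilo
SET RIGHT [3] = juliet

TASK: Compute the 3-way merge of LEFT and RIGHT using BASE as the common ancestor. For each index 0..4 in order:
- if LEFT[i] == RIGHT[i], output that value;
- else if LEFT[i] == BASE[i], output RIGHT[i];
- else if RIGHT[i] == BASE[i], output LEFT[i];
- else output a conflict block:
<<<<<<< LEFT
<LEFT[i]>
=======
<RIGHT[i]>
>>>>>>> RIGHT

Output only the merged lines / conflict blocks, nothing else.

Final LEFT:  [delta, delta, kilo, hotel, kilo]
Final RIGHT: [hotel, hotel, alpha, juliet, echo]
i=0: BASE=kilo L=delta R=hotel all differ -> CONFLICT
i=1: BASE=kilo L=delta R=hotel all differ -> CONFLICT
i=2: L=kilo=BASE, R=alpha -> take RIGHT -> alpha
i=3: BASE=alpha L=hotel R=juliet all differ -> CONFLICT
i=4: L=kilo, R=echo=BASE -> take LEFT -> kilo

Answer: <<<<<<< LEFT
delta
=======
hotel
>>>>>>> RIGHT
<<<<<<< LEFT
delta
=======
hotel
>>>>>>> RIGHT
alpha
<<<<<<< LEFT
hotel
=======
juliet
>>>>>>> RIGHT
kilo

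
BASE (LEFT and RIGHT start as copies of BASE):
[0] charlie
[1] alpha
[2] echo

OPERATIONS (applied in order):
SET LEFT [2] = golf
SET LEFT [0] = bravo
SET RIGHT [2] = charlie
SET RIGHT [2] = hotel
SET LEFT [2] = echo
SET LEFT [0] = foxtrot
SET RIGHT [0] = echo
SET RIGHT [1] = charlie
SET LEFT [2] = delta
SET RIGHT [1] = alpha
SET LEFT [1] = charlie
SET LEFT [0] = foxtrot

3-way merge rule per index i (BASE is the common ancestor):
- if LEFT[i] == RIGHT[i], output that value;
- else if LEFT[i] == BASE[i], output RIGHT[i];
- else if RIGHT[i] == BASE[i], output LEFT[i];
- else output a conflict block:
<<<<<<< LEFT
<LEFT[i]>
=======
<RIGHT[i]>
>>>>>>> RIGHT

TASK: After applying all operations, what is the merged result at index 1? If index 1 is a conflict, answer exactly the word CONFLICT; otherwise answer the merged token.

Final LEFT:  [foxtrot, charlie, delta]
Final RIGHT: [echo, alpha, hotel]
i=0: BASE=charlie L=foxtrot R=echo all differ -> CONFLICT
i=1: L=charlie, R=alpha=BASE -> take LEFT -> charlie
i=2: BASE=echo L=delta R=hotel all differ -> CONFLICT
Index 1 -> charlie

Answer: charlie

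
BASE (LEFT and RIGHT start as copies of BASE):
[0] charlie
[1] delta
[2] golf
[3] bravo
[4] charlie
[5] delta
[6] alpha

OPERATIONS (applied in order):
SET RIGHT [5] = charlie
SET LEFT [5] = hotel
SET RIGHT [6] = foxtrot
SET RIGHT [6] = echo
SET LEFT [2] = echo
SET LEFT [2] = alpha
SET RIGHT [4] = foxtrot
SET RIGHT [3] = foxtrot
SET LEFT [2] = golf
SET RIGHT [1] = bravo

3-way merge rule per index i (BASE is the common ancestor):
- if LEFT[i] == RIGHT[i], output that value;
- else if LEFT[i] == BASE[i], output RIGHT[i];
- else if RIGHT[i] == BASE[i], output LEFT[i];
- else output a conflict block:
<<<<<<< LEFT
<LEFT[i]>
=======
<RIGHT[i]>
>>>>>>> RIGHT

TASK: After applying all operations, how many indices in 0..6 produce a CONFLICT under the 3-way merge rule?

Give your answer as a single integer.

Answer: 1

Derivation:
Final LEFT:  [charlie, delta, golf, bravo, charlie, hotel, alpha]
Final RIGHT: [charlie, bravo, golf, foxtrot, foxtrot, charlie, echo]
i=0: L=charlie R=charlie -> agree -> charlie
i=1: L=delta=BASE, R=bravo -> take RIGHT -> bravo
i=2: L=golf R=golf -> agree -> golf
i=3: L=bravo=BASE, R=foxtrot -> take RIGHT -> foxtrot
i=4: L=charlie=BASE, R=foxtrot -> take RIGHT -> foxtrot
i=5: BASE=delta L=hotel R=charlie all differ -> CONFLICT
i=6: L=alpha=BASE, R=echo -> take RIGHT -> echo
Conflict count: 1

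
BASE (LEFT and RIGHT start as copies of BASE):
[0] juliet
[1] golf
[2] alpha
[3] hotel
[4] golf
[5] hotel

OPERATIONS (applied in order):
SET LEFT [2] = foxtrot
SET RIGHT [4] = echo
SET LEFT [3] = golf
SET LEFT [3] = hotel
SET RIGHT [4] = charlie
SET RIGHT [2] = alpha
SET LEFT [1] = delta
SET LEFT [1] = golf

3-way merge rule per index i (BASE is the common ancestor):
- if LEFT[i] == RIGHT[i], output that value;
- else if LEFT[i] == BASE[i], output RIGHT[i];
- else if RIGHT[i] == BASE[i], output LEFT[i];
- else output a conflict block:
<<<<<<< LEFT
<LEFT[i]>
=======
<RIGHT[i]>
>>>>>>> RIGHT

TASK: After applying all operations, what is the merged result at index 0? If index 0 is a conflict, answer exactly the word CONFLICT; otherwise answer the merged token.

Final LEFT:  [juliet, golf, foxtrot, hotel, golf, hotel]
Final RIGHT: [juliet, golf, alpha, hotel, charlie, hotel]
i=0: L=juliet R=juliet -> agree -> juliet
i=1: L=golf R=golf -> agree -> golf
i=2: L=foxtrot, R=alpha=BASE -> take LEFT -> foxtrot
i=3: L=hotel R=hotel -> agree -> hotel
i=4: L=golf=BASE, R=charlie -> take RIGHT -> charlie
i=5: L=hotel R=hotel -> agree -> hotel
Index 0 -> juliet

Answer: juliet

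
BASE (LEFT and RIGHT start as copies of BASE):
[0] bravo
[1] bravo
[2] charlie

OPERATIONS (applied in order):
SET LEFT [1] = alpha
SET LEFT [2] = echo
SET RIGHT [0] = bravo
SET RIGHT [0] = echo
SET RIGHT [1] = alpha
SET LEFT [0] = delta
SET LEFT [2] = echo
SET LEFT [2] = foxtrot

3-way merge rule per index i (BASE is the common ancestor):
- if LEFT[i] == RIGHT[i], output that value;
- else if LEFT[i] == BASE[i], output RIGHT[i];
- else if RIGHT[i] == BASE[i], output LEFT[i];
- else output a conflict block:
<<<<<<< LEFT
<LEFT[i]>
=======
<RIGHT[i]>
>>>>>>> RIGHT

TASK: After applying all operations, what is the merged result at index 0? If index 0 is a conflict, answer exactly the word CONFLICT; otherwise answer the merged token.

Final LEFT:  [delta, alpha, foxtrot]
Final RIGHT: [echo, alpha, charlie]
i=0: BASE=bravo L=delta R=echo all differ -> CONFLICT
i=1: L=alpha R=alpha -> agree -> alpha
i=2: L=foxtrot, R=charlie=BASE -> take LEFT -> foxtrot
Index 0 -> CONFLICT

Answer: CONFLICT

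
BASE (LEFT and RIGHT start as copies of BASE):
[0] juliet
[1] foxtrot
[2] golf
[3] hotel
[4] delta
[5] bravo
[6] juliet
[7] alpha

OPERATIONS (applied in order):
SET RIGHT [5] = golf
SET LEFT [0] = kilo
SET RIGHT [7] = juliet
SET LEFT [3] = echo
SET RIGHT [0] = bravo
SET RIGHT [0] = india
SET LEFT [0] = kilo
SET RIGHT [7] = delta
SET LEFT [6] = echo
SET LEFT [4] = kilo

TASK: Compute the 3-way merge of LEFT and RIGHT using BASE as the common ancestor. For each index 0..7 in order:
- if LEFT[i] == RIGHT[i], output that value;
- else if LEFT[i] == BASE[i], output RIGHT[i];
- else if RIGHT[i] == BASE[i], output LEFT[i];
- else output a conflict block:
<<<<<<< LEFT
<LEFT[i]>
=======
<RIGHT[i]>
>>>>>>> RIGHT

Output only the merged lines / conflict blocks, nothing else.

Final LEFT:  [kilo, foxtrot, golf, echo, kilo, bravo, echo, alpha]
Final RIGHT: [india, foxtrot, golf, hotel, delta, golf, juliet, delta]
i=0: BASE=juliet L=kilo R=india all differ -> CONFLICT
i=1: L=foxtrot R=foxtrot -> agree -> foxtrot
i=2: L=golf R=golf -> agree -> golf
i=3: L=echo, R=hotel=BASE -> take LEFT -> echo
i=4: L=kilo, R=delta=BASE -> take LEFT -> kilo
i=5: L=bravo=BASE, R=golf -> take RIGHT -> golf
i=6: L=echo, R=juliet=BASE -> take LEFT -> echo
i=7: L=alpha=BASE, R=delta -> take RIGHT -> delta

Answer: <<<<<<< LEFT
kilo
=======
india
>>>>>>> RIGHT
foxtrot
golf
echo
kilo
golf
echo
delta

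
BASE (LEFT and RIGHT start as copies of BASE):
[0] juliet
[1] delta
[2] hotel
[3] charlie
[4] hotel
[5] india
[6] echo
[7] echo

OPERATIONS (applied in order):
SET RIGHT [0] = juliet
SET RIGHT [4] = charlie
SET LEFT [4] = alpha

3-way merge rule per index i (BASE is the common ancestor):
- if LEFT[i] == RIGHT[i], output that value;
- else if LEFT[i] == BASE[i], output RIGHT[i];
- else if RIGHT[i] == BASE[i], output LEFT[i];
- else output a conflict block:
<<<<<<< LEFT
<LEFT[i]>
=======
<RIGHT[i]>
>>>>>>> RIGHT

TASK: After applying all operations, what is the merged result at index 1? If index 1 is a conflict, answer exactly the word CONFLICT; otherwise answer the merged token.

Answer: delta

Derivation:
Final LEFT:  [juliet, delta, hotel, charlie, alpha, india, echo, echo]
Final RIGHT: [juliet, delta, hotel, charlie, charlie, india, echo, echo]
i=0: L=juliet R=juliet -> agree -> juliet
i=1: L=delta R=delta -> agree -> delta
i=2: L=hotel R=hotel -> agree -> hotel
i=3: L=charlie R=charlie -> agree -> charlie
i=4: BASE=hotel L=alpha R=charlie all differ -> CONFLICT
i=5: L=india R=india -> agree -> india
i=6: L=echo R=echo -> agree -> echo
i=7: L=echo R=echo -> agree -> echo
Index 1 -> delta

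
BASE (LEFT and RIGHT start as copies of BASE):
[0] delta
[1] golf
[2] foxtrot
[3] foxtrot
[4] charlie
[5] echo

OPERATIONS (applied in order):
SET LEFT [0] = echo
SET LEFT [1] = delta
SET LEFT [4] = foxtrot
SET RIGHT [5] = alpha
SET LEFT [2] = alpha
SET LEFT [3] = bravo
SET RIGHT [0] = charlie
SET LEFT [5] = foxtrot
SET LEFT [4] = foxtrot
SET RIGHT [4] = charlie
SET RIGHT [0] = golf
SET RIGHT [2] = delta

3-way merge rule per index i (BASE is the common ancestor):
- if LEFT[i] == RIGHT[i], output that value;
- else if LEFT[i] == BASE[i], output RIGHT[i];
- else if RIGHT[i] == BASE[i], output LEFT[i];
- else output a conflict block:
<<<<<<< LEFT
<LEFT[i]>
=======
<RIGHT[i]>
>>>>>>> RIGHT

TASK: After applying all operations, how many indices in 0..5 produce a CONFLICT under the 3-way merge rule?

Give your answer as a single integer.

Final LEFT:  [echo, delta, alpha, bravo, foxtrot, foxtrot]
Final RIGHT: [golf, golf, delta, foxtrot, charlie, alpha]
i=0: BASE=delta L=echo R=golf all differ -> CONFLICT
i=1: L=delta, R=golf=BASE -> take LEFT -> delta
i=2: BASE=foxtrot L=alpha R=delta all differ -> CONFLICT
i=3: L=bravo, R=foxtrot=BASE -> take LEFT -> bravo
i=4: L=foxtrot, R=charlie=BASE -> take LEFT -> foxtrot
i=5: BASE=echo L=foxtrot R=alpha all differ -> CONFLICT
Conflict count: 3

Answer: 3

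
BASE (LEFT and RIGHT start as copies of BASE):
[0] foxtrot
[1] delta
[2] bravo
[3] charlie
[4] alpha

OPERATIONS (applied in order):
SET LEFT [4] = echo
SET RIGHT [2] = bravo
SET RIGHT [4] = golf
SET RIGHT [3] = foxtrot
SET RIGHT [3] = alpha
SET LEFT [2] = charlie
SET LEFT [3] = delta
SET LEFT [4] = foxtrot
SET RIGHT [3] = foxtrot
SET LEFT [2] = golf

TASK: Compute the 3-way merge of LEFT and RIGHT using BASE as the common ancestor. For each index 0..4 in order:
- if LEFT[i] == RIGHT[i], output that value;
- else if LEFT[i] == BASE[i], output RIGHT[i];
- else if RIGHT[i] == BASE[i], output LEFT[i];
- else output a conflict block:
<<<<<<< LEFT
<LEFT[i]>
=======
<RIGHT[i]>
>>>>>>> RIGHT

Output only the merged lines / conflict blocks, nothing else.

Answer: foxtrot
delta
golf
<<<<<<< LEFT
delta
=======
foxtrot
>>>>>>> RIGHT
<<<<<<< LEFT
foxtrot
=======
golf
>>>>>>> RIGHT

Derivation:
Final LEFT:  [foxtrot, delta, golf, delta, foxtrot]
Final RIGHT: [foxtrot, delta, bravo, foxtrot, golf]
i=0: L=foxtrot R=foxtrot -> agree -> foxtrot
i=1: L=delta R=delta -> agree -> delta
i=2: L=golf, R=bravo=BASE -> take LEFT -> golf
i=3: BASE=charlie L=delta R=foxtrot all differ -> CONFLICT
i=4: BASE=alpha L=foxtrot R=golf all differ -> CONFLICT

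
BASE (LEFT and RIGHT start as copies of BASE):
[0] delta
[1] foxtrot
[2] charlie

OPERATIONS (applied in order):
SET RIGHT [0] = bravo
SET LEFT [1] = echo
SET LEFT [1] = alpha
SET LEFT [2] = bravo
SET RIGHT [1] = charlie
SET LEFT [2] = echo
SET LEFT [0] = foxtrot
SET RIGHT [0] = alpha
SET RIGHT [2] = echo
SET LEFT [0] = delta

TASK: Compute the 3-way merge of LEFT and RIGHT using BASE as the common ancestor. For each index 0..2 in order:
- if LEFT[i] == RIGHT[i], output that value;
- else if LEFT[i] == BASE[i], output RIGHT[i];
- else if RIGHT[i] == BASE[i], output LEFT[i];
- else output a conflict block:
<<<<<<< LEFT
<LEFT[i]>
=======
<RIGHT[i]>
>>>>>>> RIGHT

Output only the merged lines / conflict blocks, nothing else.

Answer: alpha
<<<<<<< LEFT
alpha
=======
charlie
>>>>>>> RIGHT
echo

Derivation:
Final LEFT:  [delta, alpha, echo]
Final RIGHT: [alpha, charlie, echo]
i=0: L=delta=BASE, R=alpha -> take RIGHT -> alpha
i=1: BASE=foxtrot L=alpha R=charlie all differ -> CONFLICT
i=2: L=echo R=echo -> agree -> echo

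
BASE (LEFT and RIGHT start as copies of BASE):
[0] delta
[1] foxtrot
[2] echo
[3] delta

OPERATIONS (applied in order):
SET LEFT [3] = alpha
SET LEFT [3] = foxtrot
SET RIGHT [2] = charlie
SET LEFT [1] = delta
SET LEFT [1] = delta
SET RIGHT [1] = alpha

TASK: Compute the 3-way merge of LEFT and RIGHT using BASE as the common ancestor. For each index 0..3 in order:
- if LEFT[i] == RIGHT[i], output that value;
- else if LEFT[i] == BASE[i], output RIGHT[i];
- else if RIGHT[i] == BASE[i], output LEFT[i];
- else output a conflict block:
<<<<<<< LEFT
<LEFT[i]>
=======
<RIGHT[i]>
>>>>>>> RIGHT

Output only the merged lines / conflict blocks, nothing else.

Final LEFT:  [delta, delta, echo, foxtrot]
Final RIGHT: [delta, alpha, charlie, delta]
i=0: L=delta R=delta -> agree -> delta
i=1: BASE=foxtrot L=delta R=alpha all differ -> CONFLICT
i=2: L=echo=BASE, R=charlie -> take RIGHT -> charlie
i=3: L=foxtrot, R=delta=BASE -> take LEFT -> foxtrot

Answer: delta
<<<<<<< LEFT
delta
=======
alpha
>>>>>>> RIGHT
charlie
foxtrot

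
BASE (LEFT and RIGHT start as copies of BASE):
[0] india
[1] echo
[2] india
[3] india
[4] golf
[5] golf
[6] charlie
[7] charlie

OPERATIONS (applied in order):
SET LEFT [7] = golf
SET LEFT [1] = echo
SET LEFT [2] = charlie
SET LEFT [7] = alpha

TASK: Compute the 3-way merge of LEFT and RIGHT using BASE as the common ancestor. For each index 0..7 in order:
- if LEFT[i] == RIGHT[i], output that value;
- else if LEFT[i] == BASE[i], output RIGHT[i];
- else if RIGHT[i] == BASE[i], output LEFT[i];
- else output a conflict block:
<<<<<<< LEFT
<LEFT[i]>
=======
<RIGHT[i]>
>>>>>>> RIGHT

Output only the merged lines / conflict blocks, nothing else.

Answer: india
echo
charlie
india
golf
golf
charlie
alpha

Derivation:
Final LEFT:  [india, echo, charlie, india, golf, golf, charlie, alpha]
Final RIGHT: [india, echo, india, india, golf, golf, charlie, charlie]
i=0: L=india R=india -> agree -> india
i=1: L=echo R=echo -> agree -> echo
i=2: L=charlie, R=india=BASE -> take LEFT -> charlie
i=3: L=india R=india -> agree -> india
i=4: L=golf R=golf -> agree -> golf
i=5: L=golf R=golf -> agree -> golf
i=6: L=charlie R=charlie -> agree -> charlie
i=7: L=alpha, R=charlie=BASE -> take LEFT -> alpha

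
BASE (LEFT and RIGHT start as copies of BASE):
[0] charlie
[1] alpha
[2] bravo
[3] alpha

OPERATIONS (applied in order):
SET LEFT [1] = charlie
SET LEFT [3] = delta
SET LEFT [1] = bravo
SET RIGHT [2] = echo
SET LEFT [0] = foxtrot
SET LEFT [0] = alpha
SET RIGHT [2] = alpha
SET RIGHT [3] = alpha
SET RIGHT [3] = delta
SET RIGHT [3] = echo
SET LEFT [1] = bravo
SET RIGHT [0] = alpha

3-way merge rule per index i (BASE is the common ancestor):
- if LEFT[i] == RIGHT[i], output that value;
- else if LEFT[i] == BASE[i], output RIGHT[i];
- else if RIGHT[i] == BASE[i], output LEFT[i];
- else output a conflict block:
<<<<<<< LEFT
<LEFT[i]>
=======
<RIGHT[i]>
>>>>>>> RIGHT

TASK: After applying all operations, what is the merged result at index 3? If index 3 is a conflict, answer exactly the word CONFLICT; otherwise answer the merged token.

Answer: CONFLICT

Derivation:
Final LEFT:  [alpha, bravo, bravo, delta]
Final RIGHT: [alpha, alpha, alpha, echo]
i=0: L=alpha R=alpha -> agree -> alpha
i=1: L=bravo, R=alpha=BASE -> take LEFT -> bravo
i=2: L=bravo=BASE, R=alpha -> take RIGHT -> alpha
i=3: BASE=alpha L=delta R=echo all differ -> CONFLICT
Index 3 -> CONFLICT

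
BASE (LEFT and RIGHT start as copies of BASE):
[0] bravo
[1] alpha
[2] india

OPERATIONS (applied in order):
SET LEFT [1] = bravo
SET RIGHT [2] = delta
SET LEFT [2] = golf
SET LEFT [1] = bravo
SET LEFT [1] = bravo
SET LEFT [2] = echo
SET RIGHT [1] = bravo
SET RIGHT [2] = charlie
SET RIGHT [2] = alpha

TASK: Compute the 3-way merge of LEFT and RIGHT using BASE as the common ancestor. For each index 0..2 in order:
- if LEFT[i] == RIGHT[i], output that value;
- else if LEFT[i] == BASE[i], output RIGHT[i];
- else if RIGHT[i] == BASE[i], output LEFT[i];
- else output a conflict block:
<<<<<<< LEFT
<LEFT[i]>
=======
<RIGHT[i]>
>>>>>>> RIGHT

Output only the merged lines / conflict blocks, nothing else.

Final LEFT:  [bravo, bravo, echo]
Final RIGHT: [bravo, bravo, alpha]
i=0: L=bravo R=bravo -> agree -> bravo
i=1: L=bravo R=bravo -> agree -> bravo
i=2: BASE=india L=echo R=alpha all differ -> CONFLICT

Answer: bravo
bravo
<<<<<<< LEFT
echo
=======
alpha
>>>>>>> RIGHT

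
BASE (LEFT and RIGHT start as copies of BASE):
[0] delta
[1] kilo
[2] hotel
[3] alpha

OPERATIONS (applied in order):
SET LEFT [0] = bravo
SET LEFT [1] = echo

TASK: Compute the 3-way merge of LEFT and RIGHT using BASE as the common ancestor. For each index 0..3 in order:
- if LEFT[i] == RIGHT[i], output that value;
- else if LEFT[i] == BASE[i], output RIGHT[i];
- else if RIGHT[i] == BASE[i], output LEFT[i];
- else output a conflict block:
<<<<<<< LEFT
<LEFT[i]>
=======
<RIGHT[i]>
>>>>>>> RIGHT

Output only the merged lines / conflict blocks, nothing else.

Answer: bravo
echo
hotel
alpha

Derivation:
Final LEFT:  [bravo, echo, hotel, alpha]
Final RIGHT: [delta, kilo, hotel, alpha]
i=0: L=bravo, R=delta=BASE -> take LEFT -> bravo
i=1: L=echo, R=kilo=BASE -> take LEFT -> echo
i=2: L=hotel R=hotel -> agree -> hotel
i=3: L=alpha R=alpha -> agree -> alpha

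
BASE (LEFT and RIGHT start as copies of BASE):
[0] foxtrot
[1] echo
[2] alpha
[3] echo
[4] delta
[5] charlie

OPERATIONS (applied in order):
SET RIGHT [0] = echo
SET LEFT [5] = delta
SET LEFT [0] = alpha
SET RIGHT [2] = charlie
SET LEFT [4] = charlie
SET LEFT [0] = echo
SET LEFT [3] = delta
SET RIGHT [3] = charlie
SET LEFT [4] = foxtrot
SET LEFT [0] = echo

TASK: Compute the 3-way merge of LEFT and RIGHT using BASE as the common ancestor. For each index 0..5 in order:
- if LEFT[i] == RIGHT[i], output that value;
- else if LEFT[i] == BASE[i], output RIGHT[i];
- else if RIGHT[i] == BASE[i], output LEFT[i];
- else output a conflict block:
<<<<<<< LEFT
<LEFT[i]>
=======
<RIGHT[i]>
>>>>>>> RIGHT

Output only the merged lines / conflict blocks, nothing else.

Final LEFT:  [echo, echo, alpha, delta, foxtrot, delta]
Final RIGHT: [echo, echo, charlie, charlie, delta, charlie]
i=0: L=echo R=echo -> agree -> echo
i=1: L=echo R=echo -> agree -> echo
i=2: L=alpha=BASE, R=charlie -> take RIGHT -> charlie
i=3: BASE=echo L=delta R=charlie all differ -> CONFLICT
i=4: L=foxtrot, R=delta=BASE -> take LEFT -> foxtrot
i=5: L=delta, R=charlie=BASE -> take LEFT -> delta

Answer: echo
echo
charlie
<<<<<<< LEFT
delta
=======
charlie
>>>>>>> RIGHT
foxtrot
delta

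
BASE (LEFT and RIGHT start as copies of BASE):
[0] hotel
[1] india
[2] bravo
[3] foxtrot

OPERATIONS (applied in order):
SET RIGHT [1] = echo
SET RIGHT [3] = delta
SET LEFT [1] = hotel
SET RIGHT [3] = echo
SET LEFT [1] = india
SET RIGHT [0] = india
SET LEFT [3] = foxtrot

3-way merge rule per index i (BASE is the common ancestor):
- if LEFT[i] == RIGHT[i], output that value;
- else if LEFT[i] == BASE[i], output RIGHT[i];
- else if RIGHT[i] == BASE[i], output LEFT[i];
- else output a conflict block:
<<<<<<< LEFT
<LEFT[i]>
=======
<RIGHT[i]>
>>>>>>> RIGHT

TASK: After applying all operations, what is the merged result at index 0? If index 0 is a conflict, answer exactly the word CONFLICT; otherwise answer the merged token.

Final LEFT:  [hotel, india, bravo, foxtrot]
Final RIGHT: [india, echo, bravo, echo]
i=0: L=hotel=BASE, R=india -> take RIGHT -> india
i=1: L=india=BASE, R=echo -> take RIGHT -> echo
i=2: L=bravo R=bravo -> agree -> bravo
i=3: L=foxtrot=BASE, R=echo -> take RIGHT -> echo
Index 0 -> india

Answer: india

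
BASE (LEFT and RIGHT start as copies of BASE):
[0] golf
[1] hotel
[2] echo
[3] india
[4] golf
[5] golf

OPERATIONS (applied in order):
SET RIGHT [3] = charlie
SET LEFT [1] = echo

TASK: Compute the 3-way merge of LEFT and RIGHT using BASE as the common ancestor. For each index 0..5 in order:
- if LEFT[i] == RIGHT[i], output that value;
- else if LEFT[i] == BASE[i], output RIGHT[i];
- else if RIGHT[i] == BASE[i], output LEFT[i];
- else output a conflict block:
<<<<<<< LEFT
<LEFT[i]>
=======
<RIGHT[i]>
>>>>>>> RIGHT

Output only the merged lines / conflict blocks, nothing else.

Final LEFT:  [golf, echo, echo, india, golf, golf]
Final RIGHT: [golf, hotel, echo, charlie, golf, golf]
i=0: L=golf R=golf -> agree -> golf
i=1: L=echo, R=hotel=BASE -> take LEFT -> echo
i=2: L=echo R=echo -> agree -> echo
i=3: L=india=BASE, R=charlie -> take RIGHT -> charlie
i=4: L=golf R=golf -> agree -> golf
i=5: L=golf R=golf -> agree -> golf

Answer: golf
echo
echo
charlie
golf
golf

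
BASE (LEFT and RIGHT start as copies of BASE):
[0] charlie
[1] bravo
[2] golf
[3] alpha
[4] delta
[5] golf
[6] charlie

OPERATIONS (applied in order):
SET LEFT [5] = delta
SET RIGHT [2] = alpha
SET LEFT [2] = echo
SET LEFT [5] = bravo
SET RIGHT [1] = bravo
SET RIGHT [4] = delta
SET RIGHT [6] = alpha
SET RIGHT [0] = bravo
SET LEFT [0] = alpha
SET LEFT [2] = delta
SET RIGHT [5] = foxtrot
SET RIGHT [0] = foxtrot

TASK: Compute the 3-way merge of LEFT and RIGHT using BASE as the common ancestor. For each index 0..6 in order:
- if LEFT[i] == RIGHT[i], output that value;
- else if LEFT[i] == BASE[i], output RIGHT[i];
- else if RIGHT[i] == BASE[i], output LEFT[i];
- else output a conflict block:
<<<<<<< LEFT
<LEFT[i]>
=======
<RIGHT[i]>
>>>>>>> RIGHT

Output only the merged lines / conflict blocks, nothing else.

Final LEFT:  [alpha, bravo, delta, alpha, delta, bravo, charlie]
Final RIGHT: [foxtrot, bravo, alpha, alpha, delta, foxtrot, alpha]
i=0: BASE=charlie L=alpha R=foxtrot all differ -> CONFLICT
i=1: L=bravo R=bravo -> agree -> bravo
i=2: BASE=golf L=delta R=alpha all differ -> CONFLICT
i=3: L=alpha R=alpha -> agree -> alpha
i=4: L=delta R=delta -> agree -> delta
i=5: BASE=golf L=bravo R=foxtrot all differ -> CONFLICT
i=6: L=charlie=BASE, R=alpha -> take RIGHT -> alpha

Answer: <<<<<<< LEFT
alpha
=======
foxtrot
>>>>>>> RIGHT
bravo
<<<<<<< LEFT
delta
=======
alpha
>>>>>>> RIGHT
alpha
delta
<<<<<<< LEFT
bravo
=======
foxtrot
>>>>>>> RIGHT
alpha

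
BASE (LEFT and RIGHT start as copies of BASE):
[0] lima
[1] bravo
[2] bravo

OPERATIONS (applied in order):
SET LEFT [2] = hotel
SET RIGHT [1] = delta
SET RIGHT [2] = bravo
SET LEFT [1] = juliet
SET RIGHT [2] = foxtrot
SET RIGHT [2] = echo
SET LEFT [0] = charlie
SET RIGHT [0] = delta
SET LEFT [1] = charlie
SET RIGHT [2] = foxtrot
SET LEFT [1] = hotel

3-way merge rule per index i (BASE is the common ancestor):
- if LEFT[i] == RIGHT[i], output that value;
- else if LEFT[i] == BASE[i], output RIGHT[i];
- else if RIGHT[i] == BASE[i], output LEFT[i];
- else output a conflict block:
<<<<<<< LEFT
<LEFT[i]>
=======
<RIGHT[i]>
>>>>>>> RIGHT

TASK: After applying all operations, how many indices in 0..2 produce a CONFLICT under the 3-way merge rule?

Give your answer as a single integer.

Final LEFT:  [charlie, hotel, hotel]
Final RIGHT: [delta, delta, foxtrot]
i=0: BASE=lima L=charlie R=delta all differ -> CONFLICT
i=1: BASE=bravo L=hotel R=delta all differ -> CONFLICT
i=2: BASE=bravo L=hotel R=foxtrot all differ -> CONFLICT
Conflict count: 3

Answer: 3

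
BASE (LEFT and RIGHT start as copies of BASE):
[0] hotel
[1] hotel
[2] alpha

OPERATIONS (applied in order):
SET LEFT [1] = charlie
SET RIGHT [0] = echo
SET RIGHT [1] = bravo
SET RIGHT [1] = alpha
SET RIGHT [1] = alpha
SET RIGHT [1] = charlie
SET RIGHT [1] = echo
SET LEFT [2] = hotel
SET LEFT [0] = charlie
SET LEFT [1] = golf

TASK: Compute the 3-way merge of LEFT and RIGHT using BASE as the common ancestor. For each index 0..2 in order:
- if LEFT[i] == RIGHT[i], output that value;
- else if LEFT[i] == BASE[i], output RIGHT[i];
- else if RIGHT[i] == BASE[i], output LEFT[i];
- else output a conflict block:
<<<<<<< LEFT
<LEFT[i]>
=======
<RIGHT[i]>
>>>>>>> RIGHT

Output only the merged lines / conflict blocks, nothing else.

Final LEFT:  [charlie, golf, hotel]
Final RIGHT: [echo, echo, alpha]
i=0: BASE=hotel L=charlie R=echo all differ -> CONFLICT
i=1: BASE=hotel L=golf R=echo all differ -> CONFLICT
i=2: L=hotel, R=alpha=BASE -> take LEFT -> hotel

Answer: <<<<<<< LEFT
charlie
=======
echo
>>>>>>> RIGHT
<<<<<<< LEFT
golf
=======
echo
>>>>>>> RIGHT
hotel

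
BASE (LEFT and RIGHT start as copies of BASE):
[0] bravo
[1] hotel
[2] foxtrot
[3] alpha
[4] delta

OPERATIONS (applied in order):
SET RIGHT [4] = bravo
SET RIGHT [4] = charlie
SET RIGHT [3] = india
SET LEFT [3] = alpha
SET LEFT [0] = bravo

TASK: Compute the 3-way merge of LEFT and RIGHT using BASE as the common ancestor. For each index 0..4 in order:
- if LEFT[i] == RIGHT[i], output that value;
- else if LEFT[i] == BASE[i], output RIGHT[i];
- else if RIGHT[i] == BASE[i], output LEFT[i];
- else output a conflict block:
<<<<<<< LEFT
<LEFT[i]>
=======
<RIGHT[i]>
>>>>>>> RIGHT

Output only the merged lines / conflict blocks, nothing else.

Final LEFT:  [bravo, hotel, foxtrot, alpha, delta]
Final RIGHT: [bravo, hotel, foxtrot, india, charlie]
i=0: L=bravo R=bravo -> agree -> bravo
i=1: L=hotel R=hotel -> agree -> hotel
i=2: L=foxtrot R=foxtrot -> agree -> foxtrot
i=3: L=alpha=BASE, R=india -> take RIGHT -> india
i=4: L=delta=BASE, R=charlie -> take RIGHT -> charlie

Answer: bravo
hotel
foxtrot
india
charlie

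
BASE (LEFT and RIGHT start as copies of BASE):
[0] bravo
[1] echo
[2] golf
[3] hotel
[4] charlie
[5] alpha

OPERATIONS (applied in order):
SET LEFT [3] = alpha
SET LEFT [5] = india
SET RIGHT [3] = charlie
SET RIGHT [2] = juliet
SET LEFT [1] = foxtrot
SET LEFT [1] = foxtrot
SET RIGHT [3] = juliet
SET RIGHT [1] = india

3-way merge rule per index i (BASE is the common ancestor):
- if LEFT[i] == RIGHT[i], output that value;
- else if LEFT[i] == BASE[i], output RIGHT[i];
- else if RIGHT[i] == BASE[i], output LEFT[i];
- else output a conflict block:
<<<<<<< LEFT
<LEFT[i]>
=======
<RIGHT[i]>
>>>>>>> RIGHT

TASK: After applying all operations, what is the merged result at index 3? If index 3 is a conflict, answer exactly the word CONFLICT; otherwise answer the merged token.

Answer: CONFLICT

Derivation:
Final LEFT:  [bravo, foxtrot, golf, alpha, charlie, india]
Final RIGHT: [bravo, india, juliet, juliet, charlie, alpha]
i=0: L=bravo R=bravo -> agree -> bravo
i=1: BASE=echo L=foxtrot R=india all differ -> CONFLICT
i=2: L=golf=BASE, R=juliet -> take RIGHT -> juliet
i=3: BASE=hotel L=alpha R=juliet all differ -> CONFLICT
i=4: L=charlie R=charlie -> agree -> charlie
i=5: L=india, R=alpha=BASE -> take LEFT -> india
Index 3 -> CONFLICT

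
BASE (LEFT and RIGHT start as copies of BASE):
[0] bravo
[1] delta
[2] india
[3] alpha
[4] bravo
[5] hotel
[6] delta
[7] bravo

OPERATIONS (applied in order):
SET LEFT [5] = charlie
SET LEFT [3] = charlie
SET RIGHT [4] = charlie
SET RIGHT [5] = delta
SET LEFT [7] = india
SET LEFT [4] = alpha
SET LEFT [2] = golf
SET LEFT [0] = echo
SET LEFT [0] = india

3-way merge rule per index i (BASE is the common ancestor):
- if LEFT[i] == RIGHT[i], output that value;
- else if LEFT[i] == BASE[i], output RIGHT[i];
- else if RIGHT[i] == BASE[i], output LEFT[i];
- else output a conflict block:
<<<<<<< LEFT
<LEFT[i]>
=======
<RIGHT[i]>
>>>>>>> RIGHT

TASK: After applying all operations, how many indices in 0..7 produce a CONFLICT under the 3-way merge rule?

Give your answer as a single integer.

Final LEFT:  [india, delta, golf, charlie, alpha, charlie, delta, india]
Final RIGHT: [bravo, delta, india, alpha, charlie, delta, delta, bravo]
i=0: L=india, R=bravo=BASE -> take LEFT -> india
i=1: L=delta R=delta -> agree -> delta
i=2: L=golf, R=india=BASE -> take LEFT -> golf
i=3: L=charlie, R=alpha=BASE -> take LEFT -> charlie
i=4: BASE=bravo L=alpha R=charlie all differ -> CONFLICT
i=5: BASE=hotel L=charlie R=delta all differ -> CONFLICT
i=6: L=delta R=delta -> agree -> delta
i=7: L=india, R=bravo=BASE -> take LEFT -> india
Conflict count: 2

Answer: 2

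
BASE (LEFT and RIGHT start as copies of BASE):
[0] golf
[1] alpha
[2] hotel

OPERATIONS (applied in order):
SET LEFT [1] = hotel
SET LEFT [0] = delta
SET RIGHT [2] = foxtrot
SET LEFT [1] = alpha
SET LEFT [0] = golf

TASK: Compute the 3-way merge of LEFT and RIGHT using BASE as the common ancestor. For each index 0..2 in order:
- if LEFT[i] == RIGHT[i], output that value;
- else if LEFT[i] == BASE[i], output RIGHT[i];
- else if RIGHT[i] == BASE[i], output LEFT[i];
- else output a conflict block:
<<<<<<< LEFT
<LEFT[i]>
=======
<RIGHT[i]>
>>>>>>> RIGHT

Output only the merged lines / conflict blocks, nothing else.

Final LEFT:  [golf, alpha, hotel]
Final RIGHT: [golf, alpha, foxtrot]
i=0: L=golf R=golf -> agree -> golf
i=1: L=alpha R=alpha -> agree -> alpha
i=2: L=hotel=BASE, R=foxtrot -> take RIGHT -> foxtrot

Answer: golf
alpha
foxtrot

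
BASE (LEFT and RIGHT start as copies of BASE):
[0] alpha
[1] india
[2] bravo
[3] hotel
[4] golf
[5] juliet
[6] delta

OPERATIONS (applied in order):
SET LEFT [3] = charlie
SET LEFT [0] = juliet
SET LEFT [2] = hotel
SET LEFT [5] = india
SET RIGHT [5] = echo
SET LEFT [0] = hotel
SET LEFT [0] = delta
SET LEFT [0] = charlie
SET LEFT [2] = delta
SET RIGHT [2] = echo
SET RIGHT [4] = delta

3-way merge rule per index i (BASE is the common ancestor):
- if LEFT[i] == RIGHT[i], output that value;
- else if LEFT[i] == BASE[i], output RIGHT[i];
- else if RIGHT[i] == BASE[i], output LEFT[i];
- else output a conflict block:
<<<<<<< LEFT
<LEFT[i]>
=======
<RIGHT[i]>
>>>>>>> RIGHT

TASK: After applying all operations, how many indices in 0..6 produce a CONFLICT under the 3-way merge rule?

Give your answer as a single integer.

Final LEFT:  [charlie, india, delta, charlie, golf, india, delta]
Final RIGHT: [alpha, india, echo, hotel, delta, echo, delta]
i=0: L=charlie, R=alpha=BASE -> take LEFT -> charlie
i=1: L=india R=india -> agree -> india
i=2: BASE=bravo L=delta R=echo all differ -> CONFLICT
i=3: L=charlie, R=hotel=BASE -> take LEFT -> charlie
i=4: L=golf=BASE, R=delta -> take RIGHT -> delta
i=5: BASE=juliet L=india R=echo all differ -> CONFLICT
i=6: L=delta R=delta -> agree -> delta
Conflict count: 2

Answer: 2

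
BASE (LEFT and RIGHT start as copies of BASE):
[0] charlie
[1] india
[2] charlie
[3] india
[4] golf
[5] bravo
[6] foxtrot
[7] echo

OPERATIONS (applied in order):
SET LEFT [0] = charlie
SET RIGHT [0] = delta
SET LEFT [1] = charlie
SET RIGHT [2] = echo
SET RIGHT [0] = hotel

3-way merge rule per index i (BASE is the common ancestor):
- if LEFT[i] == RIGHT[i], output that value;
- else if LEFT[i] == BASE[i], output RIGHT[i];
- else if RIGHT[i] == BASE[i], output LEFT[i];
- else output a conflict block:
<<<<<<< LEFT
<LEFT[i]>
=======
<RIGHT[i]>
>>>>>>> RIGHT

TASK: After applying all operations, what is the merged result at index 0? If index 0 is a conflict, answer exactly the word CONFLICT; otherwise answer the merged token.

Final LEFT:  [charlie, charlie, charlie, india, golf, bravo, foxtrot, echo]
Final RIGHT: [hotel, india, echo, india, golf, bravo, foxtrot, echo]
i=0: L=charlie=BASE, R=hotel -> take RIGHT -> hotel
i=1: L=charlie, R=india=BASE -> take LEFT -> charlie
i=2: L=charlie=BASE, R=echo -> take RIGHT -> echo
i=3: L=india R=india -> agree -> india
i=4: L=golf R=golf -> agree -> golf
i=5: L=bravo R=bravo -> agree -> bravo
i=6: L=foxtrot R=foxtrot -> agree -> foxtrot
i=7: L=echo R=echo -> agree -> echo
Index 0 -> hotel

Answer: hotel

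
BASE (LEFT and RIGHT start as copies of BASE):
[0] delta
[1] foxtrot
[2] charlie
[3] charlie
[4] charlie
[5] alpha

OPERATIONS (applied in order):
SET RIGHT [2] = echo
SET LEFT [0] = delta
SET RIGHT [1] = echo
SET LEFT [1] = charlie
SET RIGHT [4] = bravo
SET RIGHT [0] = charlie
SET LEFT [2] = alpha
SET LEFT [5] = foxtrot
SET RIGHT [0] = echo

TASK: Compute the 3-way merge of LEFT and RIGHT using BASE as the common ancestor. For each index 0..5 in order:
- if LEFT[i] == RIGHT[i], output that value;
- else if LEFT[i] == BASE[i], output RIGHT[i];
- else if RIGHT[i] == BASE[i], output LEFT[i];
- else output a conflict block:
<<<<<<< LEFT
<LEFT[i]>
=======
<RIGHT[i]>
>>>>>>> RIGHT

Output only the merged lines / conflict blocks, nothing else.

Answer: echo
<<<<<<< LEFT
charlie
=======
echo
>>>>>>> RIGHT
<<<<<<< LEFT
alpha
=======
echo
>>>>>>> RIGHT
charlie
bravo
foxtrot

Derivation:
Final LEFT:  [delta, charlie, alpha, charlie, charlie, foxtrot]
Final RIGHT: [echo, echo, echo, charlie, bravo, alpha]
i=0: L=delta=BASE, R=echo -> take RIGHT -> echo
i=1: BASE=foxtrot L=charlie R=echo all differ -> CONFLICT
i=2: BASE=charlie L=alpha R=echo all differ -> CONFLICT
i=3: L=charlie R=charlie -> agree -> charlie
i=4: L=charlie=BASE, R=bravo -> take RIGHT -> bravo
i=5: L=foxtrot, R=alpha=BASE -> take LEFT -> foxtrot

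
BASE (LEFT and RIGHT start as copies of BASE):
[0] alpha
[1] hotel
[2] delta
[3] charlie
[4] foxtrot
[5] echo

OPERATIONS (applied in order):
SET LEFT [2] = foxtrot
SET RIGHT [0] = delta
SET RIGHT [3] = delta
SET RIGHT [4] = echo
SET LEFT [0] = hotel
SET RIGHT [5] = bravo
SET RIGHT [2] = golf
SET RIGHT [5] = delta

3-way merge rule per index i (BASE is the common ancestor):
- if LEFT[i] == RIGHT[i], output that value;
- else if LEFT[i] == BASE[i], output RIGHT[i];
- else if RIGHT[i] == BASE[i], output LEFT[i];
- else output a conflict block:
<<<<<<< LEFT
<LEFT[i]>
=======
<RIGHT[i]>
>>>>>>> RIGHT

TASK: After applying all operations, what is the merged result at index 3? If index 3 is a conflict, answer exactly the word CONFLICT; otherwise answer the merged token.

Final LEFT:  [hotel, hotel, foxtrot, charlie, foxtrot, echo]
Final RIGHT: [delta, hotel, golf, delta, echo, delta]
i=0: BASE=alpha L=hotel R=delta all differ -> CONFLICT
i=1: L=hotel R=hotel -> agree -> hotel
i=2: BASE=delta L=foxtrot R=golf all differ -> CONFLICT
i=3: L=charlie=BASE, R=delta -> take RIGHT -> delta
i=4: L=foxtrot=BASE, R=echo -> take RIGHT -> echo
i=5: L=echo=BASE, R=delta -> take RIGHT -> delta
Index 3 -> delta

Answer: delta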